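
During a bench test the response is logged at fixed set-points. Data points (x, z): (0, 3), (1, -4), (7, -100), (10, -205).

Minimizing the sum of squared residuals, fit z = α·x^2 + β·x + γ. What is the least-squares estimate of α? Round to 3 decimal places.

MᵀM·[α, β, γ]ᵀ = Mᵀz reads: 12402·α + 1344·β + 150·γ = -25404;  1344·α + 150·β + 18·γ = -2754;  150·α + 18·β + 4·γ = -306.
Row-reducing yields α = -1108/557, β = -373/557, γ = 618/557.

α = -1.989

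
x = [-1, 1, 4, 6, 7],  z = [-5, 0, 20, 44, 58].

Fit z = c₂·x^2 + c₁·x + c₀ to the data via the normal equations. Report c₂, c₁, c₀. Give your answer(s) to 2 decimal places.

Entries of MᵀM: Σx^2·x^2 = 3955, Σx^2·x = 623, Σx^2 = 103, Σx·x = 103, Σx = 17, Σ1 = 5.
Moment sums: Σx^2·z = 4741, Σx·z = 755, Σz = 117.
Normal equations: [[3955, 623, 103]; [623, 103, 17]; [103, 17, 5]]·[c₂, c₁, c₀]ᵀ = [4741, 755, 117]ᵀ.
Solving the 3×3 system (Gaussian elimination) gives c₂ = 3295/3517, c₁ = 7907/3517, c₀ = -12463/3517.

c₂ = 0.94, c₁ = 2.25, c₀ = -3.54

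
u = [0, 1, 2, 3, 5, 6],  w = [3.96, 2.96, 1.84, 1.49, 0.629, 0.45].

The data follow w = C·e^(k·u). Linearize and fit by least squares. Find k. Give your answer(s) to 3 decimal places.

Linearized form: ln w = k·u + ln C. From the 6 transformed points,
Σu = 17.0000, Σ(u)² = 75.0000, Σln w = 2.2078, Σu·ln w = -3.6081.
Normal system: [[75.0000, 17.0000]; [17.0000, 6]]·[k, ln C]ᵀ = [-3.6081, 2.2078]ᵀ.
Solving (det = 161.0000): k = -0.36759, ln C = 1.40948.

k = -0.368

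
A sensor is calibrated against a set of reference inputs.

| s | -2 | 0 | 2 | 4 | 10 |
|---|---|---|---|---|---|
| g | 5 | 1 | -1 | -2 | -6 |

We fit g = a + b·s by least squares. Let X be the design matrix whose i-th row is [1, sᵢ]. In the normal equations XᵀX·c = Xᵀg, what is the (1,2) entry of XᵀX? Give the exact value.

Row 1 ↔ basis 1, column 2 ↔ basis s, so (XᵀX)_{1,2} = Σᵢ s = (1)·(-2) + (1)·(0) + (1)·(2) + (1)·(4) + (1)·(10) = 14.

14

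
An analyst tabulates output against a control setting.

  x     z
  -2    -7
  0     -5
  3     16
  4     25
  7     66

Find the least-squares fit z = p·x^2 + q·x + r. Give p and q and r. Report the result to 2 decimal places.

p = 0.91, q = 3.61, r = -3.93

With design matrix A, AᵀA = [[2754, 426, 78]; [426, 78, 12]; [78, 12, 5]] and Aᵀz = [3750, 624, 95]ᵀ.
Solving the 3×3 system (Gaussian elimination) gives p = 591/646, q = 2331/646, r = -1270/323.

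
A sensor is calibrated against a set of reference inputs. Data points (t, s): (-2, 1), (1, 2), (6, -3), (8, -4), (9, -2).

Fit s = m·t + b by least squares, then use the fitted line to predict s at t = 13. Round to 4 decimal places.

ŝ = -5.2108

Setting ∂/∂m … = 0 gives: 186·m + 22·b = -68;  22·m + 5·b = -6.
(Σt·t = 186, Σt = 22, Σ1 = 5, Σt·s = -68, Σs = -6.)
det = 186·5 − 22² = 446.
m = ((-68)·5 − 22·(-6))/446 = -104/223; b = (186·(-6) − 22·(-68))/446 = 190/223.
At t = 13: ŝ = (-104/223)·(13) + (190/223)·(1) = -1162/223.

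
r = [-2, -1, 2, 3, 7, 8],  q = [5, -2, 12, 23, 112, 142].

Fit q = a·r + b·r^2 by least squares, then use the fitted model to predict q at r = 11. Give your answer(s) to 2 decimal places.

q̂ = 261.91

Setting ∂/∂a … = 0 gives: 131·a + 881·b = 2005;  881·a + 6611·b = 14849.
(Σr·r = 131, Σr·r^2 = 881, Σr^2·r^2 = 6611, Σr·q = 2005, Σr^2·q = 14849.)
Determinant 131·6611 − 881² = 89880.
a = (2005·6611 − 881·14849)/89880 = 86543/44940; b = (131·14849 − 881·2005)/89880 = 89407/44940.
At r = 11: q̂ = (86543/44940)·(11) + (89407/44940)·(121) = 84073/321.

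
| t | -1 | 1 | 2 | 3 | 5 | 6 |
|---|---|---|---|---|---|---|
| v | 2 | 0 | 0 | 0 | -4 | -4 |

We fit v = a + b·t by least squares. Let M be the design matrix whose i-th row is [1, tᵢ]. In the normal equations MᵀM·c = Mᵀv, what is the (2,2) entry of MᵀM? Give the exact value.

76

Row 2 ↔ basis t, column 2 ↔ basis t, so (MᵀM)_{2,2} = Σᵢ (t)·(t) = (-1)·(-1) + (1)·(1) + (2)·(2) + (3)·(3) + (5)·(5) + (6)·(6) = 76.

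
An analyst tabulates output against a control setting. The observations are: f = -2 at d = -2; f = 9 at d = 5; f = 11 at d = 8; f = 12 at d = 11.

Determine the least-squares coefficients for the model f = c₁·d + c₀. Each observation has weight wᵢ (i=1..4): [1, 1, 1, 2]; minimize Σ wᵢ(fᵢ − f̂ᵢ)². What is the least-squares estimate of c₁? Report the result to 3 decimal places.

c₁ = 1.056

Normal-equation sums: Σwᵢ·d·d = 335, Σwᵢ·d = 33, Σwᵢ·1 = 5.
Right-hand side: Σwᵢ·d·f = 401, Σwᵢ·f = 42.
So AᵀWA·[c₁, c₀]ᵀ = AᵀWf: [[335, 33]; [33, 5]]·[c₁, c₀]ᵀ = [401, 42]ᵀ.
Eliminating c₀: 5·(row 1) − 33·(row 2) gives 586·c₁ = 5·401 − 33·42 = 619, so c₁ = 619/586.
Then c₀ = (42 − 33·(619/586))/5 = 837/586.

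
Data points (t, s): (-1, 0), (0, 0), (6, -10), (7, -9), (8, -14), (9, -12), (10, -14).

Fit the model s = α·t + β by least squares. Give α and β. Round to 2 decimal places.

Compute the Gram sums: Σt·t = 331, Σt = 39, Σ1 = 7.
Moment sums: Σt·s = -483, Σs = -59.
Normal equations: [[331, 39]; [39, 7]]·[α, β]ᵀ = [-483, -59]ᵀ.
Δ = 331·7 − 39² = 796.
α = ((-483)·7 − 39·(-59))/796 = -270/199; β = (331·(-59) − 39·(-483))/796 = -173/199.

α = -1.36, β = -0.87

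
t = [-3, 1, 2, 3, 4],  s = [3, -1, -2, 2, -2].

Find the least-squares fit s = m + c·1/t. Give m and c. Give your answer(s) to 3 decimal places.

m = 1.075, c = -3.072

Sums needed: Σ1 = 5, Σ1/t = 7/4, Σ1/t·1/t = 221/144.
And Σs = 0, Σ1/t·s = -17/6.
Δ = 5·(221/144) − (7/4)² = 83/18.
m = (0·(221/144) − (7/4)·(-17/6))/(83/18) = 357/332; c = (5·(-17/6) − (7/4)·0)/(83/18) = -255/83.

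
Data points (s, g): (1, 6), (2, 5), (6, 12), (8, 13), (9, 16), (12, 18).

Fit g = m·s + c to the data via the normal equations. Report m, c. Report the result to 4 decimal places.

m = 1.2164, c = 3.9627

Forming XᵀX = [[330, 38]; [38, 6]] and Xᵀg = [552, 70]ᵀ gives XᵀX·[m, c]ᵀ = Xᵀg.
Eliminating c: 6·(row 1) − 38·(row 2) gives 536·m = 6·552 − 38·70 = 652, so m = 163/134.
Then c = (70 − 38·(163/134))/6 = 531/134.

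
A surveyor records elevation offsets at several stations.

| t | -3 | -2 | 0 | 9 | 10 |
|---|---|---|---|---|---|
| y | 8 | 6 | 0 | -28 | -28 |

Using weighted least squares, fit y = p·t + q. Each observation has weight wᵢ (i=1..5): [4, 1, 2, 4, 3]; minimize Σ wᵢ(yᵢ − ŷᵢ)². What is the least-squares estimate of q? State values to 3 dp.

q = -0.485

Entries of AᵀWA: Σwᵢ·t·t = 664, Σwᵢ·t = 52, Σwᵢ·1 = 14.
For AᵀWy: Σwᵢ·t·y = -1956, Σwᵢ·y = -158.
So AᵀWA·[p, q]ᵀ = AᵀWy: [[664, 52]; [52, 14]]·[p, q]ᵀ = [-1956, -158]ᵀ.
Eliminating q: 14·(row 1) − 52·(row 2) gives 6592·p = 14·(-1956) − 52·(-158) = -19168, so p = -599/206.
Then q = ((-158) − 52·(-599/206))/14 = -50/103.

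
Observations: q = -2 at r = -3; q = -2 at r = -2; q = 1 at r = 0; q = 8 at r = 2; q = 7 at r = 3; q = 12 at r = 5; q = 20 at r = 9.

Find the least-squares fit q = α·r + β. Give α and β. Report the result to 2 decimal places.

α = 1.91, β = 2.46

The normal equations are: 132·α + 14·β = 287;  14·α + 7·β = 44.
Eliminating β: 7·(row 1) − 14·(row 2) gives 728·α = 7·287 − 14·44 = 1393, so α = 199/104.
Then β = (44 − 14·(199/104))/7 = 895/364.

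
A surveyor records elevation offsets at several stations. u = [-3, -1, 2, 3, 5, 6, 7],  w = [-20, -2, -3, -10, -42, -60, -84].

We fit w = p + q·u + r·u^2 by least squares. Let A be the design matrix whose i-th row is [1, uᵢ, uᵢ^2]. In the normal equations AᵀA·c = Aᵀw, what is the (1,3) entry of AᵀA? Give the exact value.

133

Row 1 ↔ basis 1, column 3 ↔ basis u^2, so (AᵀA)_{1,3} = Σᵢ u^2 = (1)·(9) + (1)·(1) + (1)·(4) + (1)·(9) + (1)·(25) + (1)·(36) + (1)·(49) = 133.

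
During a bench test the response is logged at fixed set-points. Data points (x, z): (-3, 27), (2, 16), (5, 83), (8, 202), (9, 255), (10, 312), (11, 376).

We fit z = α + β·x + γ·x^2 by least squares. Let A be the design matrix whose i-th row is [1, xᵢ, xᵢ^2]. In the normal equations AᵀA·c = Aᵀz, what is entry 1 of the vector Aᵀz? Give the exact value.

Entry 1 ↔ basis 1, so (Aᵀz)_{1} = Σᵢ zᵢ = (1)·(27) + (1)·(16) + (1)·(83) + (1)·(202) + (1)·(255) + (1)·(312) + (1)·(376) = 1271.

1271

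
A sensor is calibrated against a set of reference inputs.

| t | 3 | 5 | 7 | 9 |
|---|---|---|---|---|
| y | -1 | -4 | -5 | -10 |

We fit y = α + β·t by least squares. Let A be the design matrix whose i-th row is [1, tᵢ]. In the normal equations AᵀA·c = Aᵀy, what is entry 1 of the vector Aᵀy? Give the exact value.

Entry 1 ↔ basis 1, so (Aᵀy)_{1} = Σᵢ yᵢ = (1)·(-1) + (1)·(-4) + (1)·(-5) + (1)·(-10) = -20.

-20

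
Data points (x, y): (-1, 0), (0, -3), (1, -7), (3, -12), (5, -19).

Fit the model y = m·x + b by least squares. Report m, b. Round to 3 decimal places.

m = -3.121, b = -3.207

Normal-equation sums: Σx·x = 36, Σx = 8, Σ1 = 5.
Right-hand side: Σx·y = -138, Σy = -41.
Eliminating b: 5·(row 1) − 8·(row 2) gives 116·m = 5·(-138) − 8·(-41) = -362, so m = -181/58.
Then b = ((-41) − 8·(-181/58))/5 = -93/29.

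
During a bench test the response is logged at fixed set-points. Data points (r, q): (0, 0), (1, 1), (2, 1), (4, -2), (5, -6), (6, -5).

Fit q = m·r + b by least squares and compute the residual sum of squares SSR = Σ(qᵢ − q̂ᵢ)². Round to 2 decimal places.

With design matrix M, MᵀM = [[82, 18]; [18, 6]] and Mᵀq = [-65, -11]ᵀ.
det = 82·6 − 18² = 168.
m = ((-65)·6 − 18·(-11))/168 = -8/7; b = (82·(-11) − 18·(-65))/168 = 67/42.
Residuals: -67/42, 23/42, 71/42, 41/42, -79/42, 11/42; SSR = 431/42.

SSR = 10.26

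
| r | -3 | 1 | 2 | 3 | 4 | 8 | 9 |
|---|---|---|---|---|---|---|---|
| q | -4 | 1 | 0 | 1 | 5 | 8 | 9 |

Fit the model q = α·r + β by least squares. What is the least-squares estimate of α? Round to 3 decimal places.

Setting ∂/∂α … = 0 gives: 184·α + 24·β = 181;  24·α + 7·β = 20.
det = 184·7 − 24² = 712.
α = (181·7 − 24·20)/712 = 787/712; β = (184·20 − 24·181)/712 = -83/89.

α = 1.105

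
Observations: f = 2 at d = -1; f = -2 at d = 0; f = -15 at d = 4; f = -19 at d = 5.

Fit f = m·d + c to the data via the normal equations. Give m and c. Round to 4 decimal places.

XᵀX·[m, c]ᵀ = Xᵀf reads: 42·m + 8·c = -157;  8·m + 4·c = -34.
(Σd·d = 42, Σd = 8, Σ1 = 4, Σd·f = -157, Σf = -34.)
Determinant 42·4 − 8² = 104.
m = ((-157)·4 − 8·(-34))/104 = -89/26; c = (42·(-34) − 8·(-157))/104 = -43/26.

m = -3.4231, c = -1.6538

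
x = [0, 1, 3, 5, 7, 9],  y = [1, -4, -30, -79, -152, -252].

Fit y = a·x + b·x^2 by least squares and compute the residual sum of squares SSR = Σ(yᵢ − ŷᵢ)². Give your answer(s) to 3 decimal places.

SSR = 3.244

MᵀM·[a, b]ᵀ = Mᵀy reads: 165·a + 1225·b = -3821;  1225·a + 9669·b = -30109.
(Σx·x = 165, Σx·x^2 = 1225, Σx^2·x^2 = 9669, Σx·y = -3821, Σx^2·y = -30109.)
Determinant 165·9669 − 1225² = 94760.
a = ((-3821)·9669 − 1225·(-30109))/94760 = -15431/23690; b = (165·(-30109) − 1225·(-3821))/94760 = -14363/4738.
Residuals: 1, -3757/11845, -9036/11845, 102/2369, 13036/11845, -6993/11845; SSR = 38427/11845.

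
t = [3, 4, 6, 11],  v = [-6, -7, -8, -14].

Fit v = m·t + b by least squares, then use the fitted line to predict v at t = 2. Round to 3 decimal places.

v̂ = -4.750

The normal equations are: 182·m + 24·b = -248;  24·m + 4·b = -35.
Δ = 182·4 − 24² = 152.
m = ((-248)·4 − 24·(-35))/152 = -1; b = (182·(-35) − 24·(-248))/152 = -11/4.
At t = 2: v̂ = (-1)·(2) + (-11/4)·(1) = -19/4.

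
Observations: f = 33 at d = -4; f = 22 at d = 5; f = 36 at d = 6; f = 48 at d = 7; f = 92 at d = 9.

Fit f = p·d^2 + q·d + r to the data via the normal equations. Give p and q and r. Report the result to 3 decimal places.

p = 1.437, q = -2.716, r = -0.804

With design matrix A, AᵀA = [[11139, 1349, 207]; [1349, 207, 23]; [207, 23, 5]] and Aᵀf = [12178, 1358, 231]ᵀ.
Row-reducing yields p = 368457/256382, q = -696329/256382, r = -103079/128191.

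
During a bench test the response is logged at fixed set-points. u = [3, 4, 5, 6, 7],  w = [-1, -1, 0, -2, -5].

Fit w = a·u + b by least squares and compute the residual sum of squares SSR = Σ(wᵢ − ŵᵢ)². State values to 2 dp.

Setting ∂/∂a … = 0 gives: 135·a + 25·b = -54;  25·a + 5·b = -9.
(Σu·u = 135, Σu = 25, Σ1 = 5, Σu·w = -54, Σw = -9.)
Determinant 135·5 − 25² = 50.
a = ((-54)·5 − 25·(-9))/50 = -9/10; b = (135·(-9) − 25·(-54))/50 = 27/10.
Residuals: -1, -1/10, 9/5, 7/10, -7/5; SSR = 67/10.

SSR = 6.70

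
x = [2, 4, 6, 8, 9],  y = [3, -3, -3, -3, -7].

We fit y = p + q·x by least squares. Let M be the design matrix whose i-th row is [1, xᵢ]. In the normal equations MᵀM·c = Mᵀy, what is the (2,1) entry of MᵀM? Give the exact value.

Row 2 ↔ basis x, column 1 ↔ basis 1, so (MᵀM)_{2,1} = Σᵢ x = (2)·(1) + (4)·(1) + (6)·(1) + (8)·(1) + (9)·(1) = 29.

29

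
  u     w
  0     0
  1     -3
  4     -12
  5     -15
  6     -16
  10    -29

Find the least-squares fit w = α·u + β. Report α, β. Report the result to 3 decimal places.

α = -2.862, β = -0.097

Compute the Gram sums: Σu·u = 178, Σu = 26, Σ1 = 6.
For Mᵀw: Σu·w = -512, Σw = -75.
So MᵀM·[α, β]ᵀ = Mᵀw: [[178, 26]; [26, 6]]·[α, β]ᵀ = [-512, -75]ᵀ.
Eliminating β: 6·(row 1) − 26·(row 2) gives 392·α = 6·(-512) − 26·(-75) = -1122, so α = -561/196.
Then β = ((-75) − 26·(-561/196))/6 = -19/196.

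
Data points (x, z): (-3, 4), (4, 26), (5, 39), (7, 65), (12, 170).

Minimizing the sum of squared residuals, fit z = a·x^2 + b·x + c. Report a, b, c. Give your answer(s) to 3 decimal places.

The normal system MᵀM·[a, b, c]ᵀ = Mᵀz is [[24099, 2233, 243]; [2233, 243, 25]; [243, 25, 5]]·[a, b, c]ᵀ = [29092, 2782, 304]ᵀ.
Row-reducing yields a = 505951/517252, b = 1167067/517252, c = 256092/129313.

a = 0.978, b = 2.256, c = 1.980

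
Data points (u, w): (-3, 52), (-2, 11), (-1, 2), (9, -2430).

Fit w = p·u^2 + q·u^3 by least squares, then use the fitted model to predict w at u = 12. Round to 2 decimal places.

ŵ = -5608.42

Sums needed: Σu^2·u^2 = 6659, Σu^2·u^3 = 58773, Σu^3·u^3 = 532235.
Right-hand side: Σu^2·w = -196316, Σu^3·w = -1772964.
AᵀA·[p, q]ᵀ = Aᵀw becomes [[6659, 58773]; [58773, 532235]]·[p, q]ᵀ = [-196316, -1772964]ᵀ.
Eliminating q: 532235·(row 1) − 58773·(row 2) gives 89887336·p = 532235·(-196316) − 58773·(-1772964) = -283833088, so p = -460768/145921.
Then q = ((-1772964) − 58773·(-460768/145921))/532235 = -4787268/1605131.
At u = 12: ŵ = (-460768/145921)·(144) + (-4787268/1605131)·(1728) = -9002255616/1605131.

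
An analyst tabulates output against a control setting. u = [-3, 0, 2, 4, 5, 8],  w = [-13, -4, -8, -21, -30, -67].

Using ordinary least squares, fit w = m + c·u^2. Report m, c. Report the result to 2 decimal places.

From the data, Σ1 = 6, Σu^2 = 118, Σu^2·u^2 = 5074.
For Mᵀw: Σw = -143, Σu^2·w = -5523.
Normal equations: [[6, 118]; [118, 5074]]·[m, c]ᵀ = [-143, -5523]ᵀ.
Eliminating c: 5074·(row 1) − 118·(row 2) gives 16520·m = 5074·(-143) − 118·(-5523) = -73868, so m = -313/70.
Then c = ((-5523) − 118·(-313/70))/5074 = -2033/2065.

m = -4.47, c = -0.98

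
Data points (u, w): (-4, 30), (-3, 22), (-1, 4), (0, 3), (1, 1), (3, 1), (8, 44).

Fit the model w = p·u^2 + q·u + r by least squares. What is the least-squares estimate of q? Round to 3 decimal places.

The normal equations are: 4516·p + 448·q + 100·r = 3508;  448·p + 100·q + 4·r = 166;  100·p + 4·q + 7·r = 105.
Row-reducing yields p = 132/127, q = -133459/43434, r = 41429/21717.

q = -3.073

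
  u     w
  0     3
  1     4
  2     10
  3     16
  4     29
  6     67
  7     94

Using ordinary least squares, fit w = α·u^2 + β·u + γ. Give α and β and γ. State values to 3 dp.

α = 2.115, β = -2.015, γ = 3.725

Entries of XᵀX: Σu^2·u^2 = 4051, Σu^2·u = 659, Σu^2 = 115, Σu·u = 115, Σu = 23, Σ1 = 7.
And Σu^2·w = 7670, Σu·w = 1248, Σw = 223.
Normal equations: [[4051, 659, 115]; [659, 115, 23]; [115, 23, 7]]·[α, β, γ]ᵀ = [7670, 1248, 223]ᵀ.
Inverting the 3×3 Gram matrix, [α, β, γ]ᵀ = [2547/1204, -7279/3612, 961/258]ᵀ.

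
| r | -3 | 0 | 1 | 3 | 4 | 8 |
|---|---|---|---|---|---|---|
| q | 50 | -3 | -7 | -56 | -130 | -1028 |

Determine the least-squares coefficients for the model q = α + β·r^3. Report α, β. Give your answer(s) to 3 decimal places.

α = -3.241, β = -2.001

XᵀX·[α, β]ᵀ = Xᵀq reads: 6·α + 577·β = -1174;  577·α + 267699·β = -537525.
det = 6·267699 − 577² = 1273265.
α = ((-1174)·267699 − 577·(-537525))/1273265 = -4126701/1273265; β = (6·(-537525) − 577·(-1174))/1273265 = -2547752/1273265.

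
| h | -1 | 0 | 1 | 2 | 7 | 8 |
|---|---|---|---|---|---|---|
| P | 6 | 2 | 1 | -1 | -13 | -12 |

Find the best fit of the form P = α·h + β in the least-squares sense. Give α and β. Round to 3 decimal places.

α = -2.059, β = 3.000

Forming XᵀX = [[119, 17]; [17, 6]] and XᵀP = [-194, -17]ᵀ gives XᵀX·[α, β]ᵀ = XᵀP.
Eliminating β: 6·(row 1) − 17·(row 2) gives 425·α = 6·(-194) − 17·(-17) = -875, so α = -35/17.
Then β = ((-17) − 17·(-35/17))/6 = 3.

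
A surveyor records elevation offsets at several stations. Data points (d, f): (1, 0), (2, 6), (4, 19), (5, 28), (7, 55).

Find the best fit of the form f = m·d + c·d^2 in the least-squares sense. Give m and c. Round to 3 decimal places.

m = 0.393, c = 1.064

Compute the Gram sums: Σd·d = 95, Σd·d^2 = 541, Σd^2·d^2 = 3299.
Moment sums: Σd·f = 613, Σd^2·f = 3723.
Normal equations: [[95, 541]; [541, 3299]]·[m, c]ᵀ = [613, 3723]ᵀ.
Eliminating c: 3299·(row 1) − 541·(row 2) gives 20724·m = 3299·613 − 541·3723 = 8144, so m = 2036/5181.
Then c = (3723 − 541·(2036/5181))/3299 = 5513/5181.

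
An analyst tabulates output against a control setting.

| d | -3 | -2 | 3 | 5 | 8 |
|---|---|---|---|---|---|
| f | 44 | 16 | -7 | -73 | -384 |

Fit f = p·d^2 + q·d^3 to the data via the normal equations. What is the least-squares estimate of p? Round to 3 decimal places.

With design matrix A, AᵀA = [[4899, 35861]; [35861, 279291]] and Aᵀf = [-26004, -207238]ᵀ.
Eliminating q: 279291·(row 1) − 35861·(row 2) gives 82235288·p = 279291·(-26004) − 35861·(-207238) = 169078754, so p = 84539377/41117644.
Then q = ((-207238) − 35861·(84539377/41117644))/279291 = -41364759/41117644.

p = 2.056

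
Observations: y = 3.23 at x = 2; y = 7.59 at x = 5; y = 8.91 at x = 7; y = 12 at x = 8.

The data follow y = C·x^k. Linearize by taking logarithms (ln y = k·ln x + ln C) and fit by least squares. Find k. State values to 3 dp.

Linearized form: ln y = k·ln x + ln C. From the 4 transformed points,
Σln x = 6.3279, Σ(ln x)² = 11.1814, Σln y = 7.8714, Σln x·ln y = 13.4980.
Equations: 11.1814·k + 6.3279·ln C = 13.4980;  6.3279·k + 4·ln C = 7.8714.
Slope k = (n·Σln x·ln y − Σln x·Σln y)/(n·Σ(ln x)² − (Σln x)²) = (4·13.4980 − 6.3279·7.8714)/4.6828 = 0.89315; ln C = (Σln y − k·Σln x)/n = 0.55490.

k = 0.893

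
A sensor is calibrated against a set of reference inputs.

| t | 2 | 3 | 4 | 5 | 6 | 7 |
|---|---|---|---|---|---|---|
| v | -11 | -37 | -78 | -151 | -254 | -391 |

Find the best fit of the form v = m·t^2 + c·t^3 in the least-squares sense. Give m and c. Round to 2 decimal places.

Normal-equation sums: Σt^2·t^2 = 4675, Σt^2·t^3 = 29007, Σt^3·t^3 = 184819.
For Aᵀv: Σt^2·v = -33703, Σt^3·v = -213931.
Normal equations: [[4675, 29007]; [29007, 184819]]·[m, c]ᵀ = [-33703, -213931]ᵀ.
Δ = 4675·184819 − 29007² = 22622776.
m = ((-33703)·184819 − 29007·(-213931))/22622776 = -2932280/2827847; c = (4675·(-213931) − 29007·(-33703))/22622776 = -255733/257077.

m = -1.04, c = -0.99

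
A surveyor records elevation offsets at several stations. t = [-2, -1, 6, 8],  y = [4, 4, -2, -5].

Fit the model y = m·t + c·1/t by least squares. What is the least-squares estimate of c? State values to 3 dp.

c = -3.962

From the data, Σt·t = 105, Σt·1/t = 4, Σ1/t·1/t = 745/576.
Moment sums: Σt·y = -64, Σ1/t·y = -167/24.
Eliminating c: (745/576)·(row 1) − 4·(row 2) gives (23003/192)·m = (745/576)·(-64) − 4·(-167/24) = -989/18, so m = -31648/69009.
Then c = ((-167/24) − 4·(-31648/69009))/(745/576) = -91128/23003.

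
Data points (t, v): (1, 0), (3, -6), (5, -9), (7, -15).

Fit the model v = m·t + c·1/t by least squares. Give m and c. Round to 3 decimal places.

The normal equations are: 84·m + 4·c = -168;  4·m + (12916/11025)·c = -208/35.
det = 84·(12916/11025) − 4² = 43264/525.
m = ((-168)·(12916/11025) − 4·(-208/35))/(43264/525) = -2839/1352; c = (84·(-208/35) − 4·(-168))/(43264/525) = 2835/1352.

m = -2.100, c = 2.097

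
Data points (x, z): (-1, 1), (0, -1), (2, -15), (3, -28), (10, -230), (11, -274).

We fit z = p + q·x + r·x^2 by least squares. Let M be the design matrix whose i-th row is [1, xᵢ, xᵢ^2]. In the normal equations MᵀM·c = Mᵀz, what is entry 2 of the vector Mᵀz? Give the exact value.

Entry 2 ↔ basis x, so (Mᵀz)_{2} = Σᵢ (x)·zᵢ = (-1)·(1) + (0)·(-1) + (2)·(-15) + (3)·(-28) + (10)·(-230) + (11)·(-274) = -5429.

-5429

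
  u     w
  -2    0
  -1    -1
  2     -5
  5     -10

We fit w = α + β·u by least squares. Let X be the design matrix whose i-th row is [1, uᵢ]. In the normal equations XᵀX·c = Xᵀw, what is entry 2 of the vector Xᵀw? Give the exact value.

-59

Entry 2 ↔ basis u, so (Xᵀw)_{2} = Σᵢ (u)·wᵢ = (-2)·(0) + (-1)·(-1) + (2)·(-5) + (5)·(-10) = -59.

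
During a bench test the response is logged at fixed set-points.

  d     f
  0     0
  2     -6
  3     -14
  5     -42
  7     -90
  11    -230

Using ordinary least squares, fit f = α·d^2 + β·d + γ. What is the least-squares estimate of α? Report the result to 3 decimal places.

α = -2.047

The normal system AᵀA·[α, β, γ]ᵀ = Aᵀf is [[17764, 1834, 208]; [1834, 208, 28]; [208, 28, 6]]·[α, β, γ]ᵀ = [-33440, -3424, -382]ᵀ.
Row-reducing yields α = -108682/53085, β = 17324/10617, γ = -5443/17695.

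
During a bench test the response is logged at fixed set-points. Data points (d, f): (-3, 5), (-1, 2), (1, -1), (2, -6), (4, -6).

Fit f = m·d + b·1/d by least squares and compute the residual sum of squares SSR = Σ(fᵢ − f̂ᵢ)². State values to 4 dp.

Forming XᵀX = [[31, 5]; [5, 349/144]] and Xᵀf = [-54, -55/6]ᵀ gives XᵀX·[m, b]ᵀ = Xᵀf.
Δ = 31·(349/144) − 5² = 7219/144.
m = ((-54)·(349/144) − 5·(-55/6))/(7219/144) = -12246/7219; b = (31·(-55/6) − 5·(-54))/(7219/144) = -2040/7219.
Residuals: -1323/7219, 152/7219, 7067/7219, -17802/7219, 6180/7219; SSR = 56354/7219.

SSR = 7.8063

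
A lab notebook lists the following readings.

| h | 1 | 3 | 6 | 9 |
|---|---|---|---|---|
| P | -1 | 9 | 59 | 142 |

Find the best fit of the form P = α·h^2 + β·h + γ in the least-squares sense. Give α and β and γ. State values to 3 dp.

α = 2.020, β = -2.225, γ = -1.327

Compute the Gram sums: Σh^2·h^2 = 7939, Σh^2·h = 973, Σh^2 = 127, Σh·h = 127, Σh = 19, Σ1 = 4.
Right-hand side: Σh^2·P = 13706, Σh·P = 1658, ΣP = 209.
Normal equations: [[7939, 973, 127]; [973, 127, 19]; [127, 19, 4]]·[α, β, γ]ᵀ = [13706, 1658, 209]ᵀ.
Inverting the 3×3 Gram matrix, [α, β, γ]ᵀ = [3079/1524, -3391/1524, -337/254]ᵀ.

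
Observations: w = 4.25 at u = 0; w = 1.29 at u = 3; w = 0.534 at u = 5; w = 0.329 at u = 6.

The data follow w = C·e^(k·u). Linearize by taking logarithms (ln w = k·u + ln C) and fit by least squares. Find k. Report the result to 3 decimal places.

With ln wᵢ as the transformed response and uᵢ as the regressor:
XᵀX = [[70.0000, 14.0000]; [14.0000, 4]], rhs = [-9.0431, -0.0375]ᵀ  (here Σu = 14.0000, Σ(u)² = 70.0000, Σln w = -0.0375, Σu·ln w = -9.0431).
Δ = 70.0000·4 − (14.0000)² = 84.0000; k = (-9.0431·4 − 14.0000·-0.0375)/84.0000 = -0.42437, ln C = (70.0000·-0.0375 − 14.0000·-9.0431)/84.0000 = 1.47593.

k = -0.424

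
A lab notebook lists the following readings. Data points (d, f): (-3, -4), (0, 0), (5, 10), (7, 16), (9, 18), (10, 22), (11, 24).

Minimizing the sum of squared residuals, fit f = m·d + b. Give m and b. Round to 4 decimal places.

With design matrix M, MᵀM = [[385, 39]; [39, 7]] and Mᵀf = [820, 86]ᵀ.
Eliminating b: 7·(row 1) − 39·(row 2) gives 1174·m = 7·820 − 39·86 = 2386, so m = 1193/587.
Then b = (86 − 39·(1193/587))/7 = 565/587.

m = 2.0324, b = 0.9625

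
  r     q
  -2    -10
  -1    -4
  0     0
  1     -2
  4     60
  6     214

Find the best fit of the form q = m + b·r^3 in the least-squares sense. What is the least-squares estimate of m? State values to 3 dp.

m = -2.289

Sums needed: Σ1 = 6, Σr^3 = 272, Σr^3·r^3 = 50818.
Moment sums: Σq = 258, Σr^3·q = 50146.
So MᵀM·[m, b]ᵀ = Mᵀq: [[6, 272]; [272, 50818]]·[m, b]ᵀ = [258, 50146]ᵀ.
det = 6·50818 − 272² = 230924.
m = (258·50818 − 272·50146)/230924 = -132167/57731; b = (6·50146 − 272·258)/230924 = 57675/57731.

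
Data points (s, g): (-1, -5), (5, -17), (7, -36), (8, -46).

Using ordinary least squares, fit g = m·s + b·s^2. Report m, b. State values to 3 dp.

Normal-equation sums: Σs·s = 139, Σs·s^2 = 979, Σs^2·s^2 = 7123.
For Aᵀg: Σs·g = -700, Σs^2·g = -5138.
So AᵀA·[m, b]ᵀ = Aᵀg: [[139, 979]; [979, 7123]]·[m, b]ᵀ = [-700, -5138]ᵀ.
Eliminating b: 7123·(row 1) − 979·(row 2) gives 31656·m = 7123·(-700) − 979·(-5138) = 44002, so m = 22001/15828.
Then b = ((-5138) − 979·(22001/15828))/7123 = -14441/15828.

m = 1.390, b = -0.912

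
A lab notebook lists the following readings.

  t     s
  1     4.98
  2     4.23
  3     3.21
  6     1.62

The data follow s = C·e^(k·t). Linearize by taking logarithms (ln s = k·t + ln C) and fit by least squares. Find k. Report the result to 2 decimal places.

Let Y = ln s. Fitting Y = k·t + ln C by least squares:
Sums: Σt = 12.0000, Σ(t)² = 50.0000, Σln s = 4.6963, Σt·ln s = 10.8832.
Normal system: [[50.0000, 12.0000]; [12.0000, 4]]·[k, ln C]ᵀ = [10.8832, 4.6963]ᵀ.
Solving (det = 56.0000): k = -0.22898, ln C = 1.86104.

k = -0.23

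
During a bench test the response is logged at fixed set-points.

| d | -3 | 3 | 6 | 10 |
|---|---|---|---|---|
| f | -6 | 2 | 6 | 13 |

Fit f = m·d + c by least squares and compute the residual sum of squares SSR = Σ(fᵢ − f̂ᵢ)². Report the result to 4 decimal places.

SSR = 0.9722

Sums needed: Σd·d = 154, Σd = 16, Σ1 = 4.
And Σd·f = 190, Σf = 15.
Normal equations: [[154, 16]; [16, 4]]·[m, c]ᵀ = [190, 15]ᵀ.
Δ = 154·4 − 16² = 360.
m = (190·4 − 16·15)/360 = 13/9; c = (154·15 − 16·190)/360 = -73/36.
Residuals: 13/36, -11/36, -23/36, 7/12; SSR = 35/36.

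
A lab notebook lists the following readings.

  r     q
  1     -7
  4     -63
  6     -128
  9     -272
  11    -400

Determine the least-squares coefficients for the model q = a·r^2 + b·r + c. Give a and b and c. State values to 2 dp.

From the data, Σr^2·r^2 = 22755, Σr^2·r = 2341, Σr^2 = 255, Σr·r = 255, Σr = 31, Σ1 = 5.
Moment sums: Σr^2·q = -76055, Σr·q = -7875, Σq = -870.
Normal equations: [[22755, 2341, 255]; [2341, 255, 31]; [255, 31, 5]]·[a, b, c]ᵀ = [-76055, -7875, -870]ᵀ.
Row-reducing yields a = -52129/17350, b = -2183/694, c = -10978/8675.

a = -3.00, b = -3.15, c = -1.27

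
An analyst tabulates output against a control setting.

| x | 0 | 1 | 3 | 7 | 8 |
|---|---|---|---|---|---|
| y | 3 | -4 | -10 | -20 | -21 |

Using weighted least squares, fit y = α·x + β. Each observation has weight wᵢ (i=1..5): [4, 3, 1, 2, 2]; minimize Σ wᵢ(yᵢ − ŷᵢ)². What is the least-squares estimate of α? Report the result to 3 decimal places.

α = -2.938

MᵀWM·[α, β]ᵀ = MᵀWy reads: 238·α + 36·β = -658;  36·α + 12·β = -92.
(Σwᵢ·x·x = 238, Σwᵢ·x = 36, Σwᵢ·1 = 12, Σwᵢ·x·y = -658, Σwᵢ·y = -92.)
Δ = 238·12 − 36² = 1560.
α = ((-658)·12 − 36·(-92))/1560 = -191/65; β = (238·(-92) − 36·(-658))/1560 = 224/195.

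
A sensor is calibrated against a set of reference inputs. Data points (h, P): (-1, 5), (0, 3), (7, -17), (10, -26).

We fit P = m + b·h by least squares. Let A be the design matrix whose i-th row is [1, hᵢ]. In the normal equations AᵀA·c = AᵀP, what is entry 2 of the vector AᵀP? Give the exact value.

Entry 2 ↔ basis h, so (AᵀP)_{2} = Σᵢ (h)·Pᵢ = (-1)·(5) + (0)·(3) + (7)·(-17) + (10)·(-26) = -384.

-384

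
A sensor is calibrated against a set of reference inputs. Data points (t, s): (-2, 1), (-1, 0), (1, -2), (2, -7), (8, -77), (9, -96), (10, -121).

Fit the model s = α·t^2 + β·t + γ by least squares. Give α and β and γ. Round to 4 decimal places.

α = -1.0493, β = -1.4833, γ = 0.8017

The normal equations are: 20691·α + 2241·β + 255·γ = -24830;  2241·α + 255·β + 27·γ = -2708;  255·α + 27·β + 7·γ = -302.
(Σt^2·t^2 = 20691, Σt^2·t = 2241, Σt^2 = 255, Σt·t = 255, Σt = 27, Σ1 = 7, Σt^2·s = -24830, Σt·s = -2708, Σs = -302.)
Inverting the 3×3 Gram matrix, [α, β, γ]ᵀ = [-85019/81027, -13354/9003, 21653/27009]ᵀ.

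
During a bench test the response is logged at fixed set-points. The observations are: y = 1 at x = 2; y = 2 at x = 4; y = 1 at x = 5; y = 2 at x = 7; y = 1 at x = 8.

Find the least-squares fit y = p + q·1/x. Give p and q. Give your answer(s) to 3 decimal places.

From the data, Σ1 = 5, Σ1/x = 341/280, Σ1/x·1/x = 30461/78400.
And Σy = 7, Σ1/x·y = 451/280.
Normal equations: [[5, 341/280]; [341/280, 30461/78400]]·[p, q]ᵀ = [7, 451/280]ᵀ.
Eliminating q: (30461/78400)·(row 1) − (341/280)·(row 2) gives (4503/9800)·p = (30461/78400)·7 − (341/280)·(451/280) = 14859/19600, so p = 4953/3002.
Then q = ((451/280) − (341/280)·(4953/3002))/(30461/78400) = -1540/1501.

p = 1.650, q = -1.026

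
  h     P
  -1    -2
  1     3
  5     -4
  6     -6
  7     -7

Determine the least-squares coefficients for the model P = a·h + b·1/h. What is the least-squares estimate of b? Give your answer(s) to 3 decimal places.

b = 3.573

The normal equations are: 112·a + 5·b = -100;  5·a + (92089/44100)·b = 11/5.
Eliminating b: (92089/44100)·(row 1) − 5·(row 2) gives (328981/1575)·a = (92089/44100)·(-100) − 5·(11/5) = -96940/441, so a = -2423500/2302867.
Then b = ((11/5) − 5·(-2423500/2302867))/(92089/44100) = 1175580/328981.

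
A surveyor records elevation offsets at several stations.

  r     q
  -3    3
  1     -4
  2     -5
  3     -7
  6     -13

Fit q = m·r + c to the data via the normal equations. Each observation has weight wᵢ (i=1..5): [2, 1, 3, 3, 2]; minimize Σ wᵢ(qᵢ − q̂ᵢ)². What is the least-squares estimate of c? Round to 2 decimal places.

The normal equations are: 130·m + 22·c = -271;  22·m + 11·c = -60.
det = 130·11 − 22² = 946.
m = ((-271)·11 − 22·(-60))/946 = -151/86; c = (130·(-60) − 22·(-271))/946 = -919/473.

c = -1.94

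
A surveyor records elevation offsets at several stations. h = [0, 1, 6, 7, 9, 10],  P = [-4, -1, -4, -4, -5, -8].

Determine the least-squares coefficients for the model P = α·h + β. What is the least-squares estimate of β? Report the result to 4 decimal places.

With design matrix A, AᵀA = [[267, 33]; [33, 6]] and AᵀP = [-178, -26]ᵀ.
det = 267·6 − 33² = 513.
α = ((-178)·6 − 33·(-26))/513 = -70/171; β = (267·(-26) − 33·(-178))/513 = -356/171.

β = -2.0819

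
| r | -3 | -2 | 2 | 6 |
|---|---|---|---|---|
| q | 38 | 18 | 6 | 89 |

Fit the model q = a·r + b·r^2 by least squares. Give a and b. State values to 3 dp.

a = -3.347, b = 3.034

Setting ∂/∂a … = 0 gives: 53·a + 189·b = 396;  189·a + 1409·b = 3642.
det = 53·1409 − 189² = 38956.
a = (396·1409 − 189·3642)/38956 = -65187/19478; b = (53·3642 − 189·396)/38956 = 59091/19478.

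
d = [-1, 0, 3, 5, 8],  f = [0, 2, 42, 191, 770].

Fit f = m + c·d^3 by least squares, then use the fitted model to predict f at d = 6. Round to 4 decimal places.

f̂ = 326.1473

With design matrix A, AᵀA = [[5, 663]; [663, 278499]] and Aᵀf = [1005, 419249]ᵀ.
Eliminating c: 278499·(row 1) − 663·(row 2) gives 952926·m = 278499·1005 − 663·419249 = 1929408, so m = 24736/12217.
Then c = (419249 − 663·(24736/12217))/278499 = 714965/476463.
At d = 6: f̂ = (24736/12217)·(1) + (714965/476463)·(216) = 51799048/158821.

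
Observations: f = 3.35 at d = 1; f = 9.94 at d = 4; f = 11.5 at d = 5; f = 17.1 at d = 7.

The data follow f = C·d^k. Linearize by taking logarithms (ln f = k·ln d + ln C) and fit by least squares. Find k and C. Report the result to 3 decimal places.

k = 0.813, C = 3.295

Taking logs, ln f = k·ln d + ln C, so regress ln f on ln d.
XᵀX = [[8.2987, 4.9416]; [4.9416, 4]], rhs = [12.6391, 8.7870]ᵀ  (here Σln d = 4.9416, Σ(ln d)² = 8.2987, Σln f = 8.7870, Σln d·ln f = 12.6391).
Solving (det = 8.7748): k = 0.81306, ln C = 1.19227, so C = exp(1.19227) = 3.29457.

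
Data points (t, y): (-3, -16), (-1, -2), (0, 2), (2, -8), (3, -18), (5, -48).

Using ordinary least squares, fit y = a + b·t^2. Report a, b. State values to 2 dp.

a = 0.62, b = -1.95

Forming AᵀA = [[6, 48]; [48, 804]] and Aᵀy = [-90, -1540]ᵀ gives AᵀA·[a, b]ᵀ = Aᵀy.
Eliminating b: 804·(row 1) − 48·(row 2) gives 2520·a = 804·(-90) − 48·(-1540) = 1560, so a = 13/21.
Then b = ((-1540) − 48·(13/21))/804 = -41/21.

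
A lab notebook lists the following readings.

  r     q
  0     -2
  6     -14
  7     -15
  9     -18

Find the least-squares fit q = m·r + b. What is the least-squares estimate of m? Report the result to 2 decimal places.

m = -1.81

The normal system AᵀA·[m, b]ᵀ = Aᵀq is [[166, 22]; [22, 4]]·[m, b]ᵀ = [-351, -49]ᵀ.
Eliminating b: 4·(row 1) − 22·(row 2) gives 180·m = 4·(-351) − 22·(-49) = -326, so m = -163/90.
Then b = ((-49) − 22·(-163/90))/4 = -103/45.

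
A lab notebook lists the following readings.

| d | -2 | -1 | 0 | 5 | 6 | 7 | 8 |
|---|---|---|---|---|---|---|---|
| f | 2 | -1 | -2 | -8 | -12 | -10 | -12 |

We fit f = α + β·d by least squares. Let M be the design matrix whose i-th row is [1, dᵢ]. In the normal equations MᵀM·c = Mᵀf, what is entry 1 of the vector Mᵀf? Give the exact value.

-43

Entry 1 ↔ basis 1, so (Mᵀf)_{1} = Σᵢ fᵢ = (1)·(2) + (1)·(-1) + (1)·(-2) + (1)·(-8) + (1)·(-12) + (1)·(-10) + (1)·(-12) = -43.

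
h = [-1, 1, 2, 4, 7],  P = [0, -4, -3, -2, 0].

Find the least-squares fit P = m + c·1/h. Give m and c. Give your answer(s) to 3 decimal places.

From the data, Σ1 = 5, Σ1/h = 25/28, Σ1/h·1/h = 1829/784.
Moment sums: ΣP = -9, Σ1/h·P = -6.
So AᵀA·[m, c]ᵀ = AᵀP: [[5, 25/28]; [25/28, 1829/784]]·[m, c]ᵀ = [-9, -6]ᵀ.
Eliminating c: (1829/784)·(row 1) − (25/28)·(row 2) gives (1065/98)·m = (1829/784)·(-9) − (25/28)·(-6) = -12261/784, so m = -4087/2840.
Then c = ((-6) − (25/28)·(-4087/2840))/(1829/784) = -287/142.

m = -1.439, c = -2.021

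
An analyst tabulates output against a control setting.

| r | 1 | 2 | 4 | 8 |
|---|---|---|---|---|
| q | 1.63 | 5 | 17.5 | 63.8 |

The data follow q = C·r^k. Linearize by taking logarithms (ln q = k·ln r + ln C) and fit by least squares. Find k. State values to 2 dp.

k = 1.77

With ln qᵢ as the transformed response and ln rᵢ as the regressor:
XᵀX = [[6.7263, 4.1589]; [4.1589, 4]], rhs = [13.7251, 9.1160]ᵀ  (here Σln r = 4.1589, Σ(ln r)² = 6.7263, Σln q = 9.1160, Σln r·ln q = 13.7251).
Solving (det = 9.6091): k = 1.76792, ln C = 0.44085.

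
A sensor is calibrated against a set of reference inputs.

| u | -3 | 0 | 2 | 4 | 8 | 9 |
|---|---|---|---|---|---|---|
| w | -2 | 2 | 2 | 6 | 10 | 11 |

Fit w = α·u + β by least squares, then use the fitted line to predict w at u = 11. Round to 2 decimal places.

ŵ = 13.14

XᵀX·[α, β]ᵀ = Xᵀw reads: 174·α + 20·β = 213;  20·α + 6·β = 29.
Δ = 174·6 − 20² = 644.
α = (213·6 − 20·29)/644 = 349/322; β = (174·29 − 20·213)/644 = 393/322.
At u = 11: ŵ = (349/322)·(11) + (393/322)·(1) = 92/7.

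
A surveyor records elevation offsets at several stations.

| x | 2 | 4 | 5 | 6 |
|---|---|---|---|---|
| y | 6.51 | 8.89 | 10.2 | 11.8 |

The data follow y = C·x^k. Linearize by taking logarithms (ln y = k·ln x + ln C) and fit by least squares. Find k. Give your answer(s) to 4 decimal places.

Linearized form: ln y = k·ln x + ln C. From the 4 transformed points,
AᵀA = [[8.2030, 5.4806]; [5.4806, 4]], rhs = [12.4874, 8.8488]ᵀ  (here Σln x = 5.4806, Σ(ln x)² = 8.2030, Σln y = 8.8488, Σln x·ln y = 12.4874).
Slope k = (n·Σln x·ln y − Σln x·Σln y)/(n·Σ(ln x)² − (Σln x)²) = (4·12.4874 − 5.4806·8.8488)/2.7744 = 0.52368; ln C = (Σln y − k·Σln x)/n = 1.49467.

k = 0.5237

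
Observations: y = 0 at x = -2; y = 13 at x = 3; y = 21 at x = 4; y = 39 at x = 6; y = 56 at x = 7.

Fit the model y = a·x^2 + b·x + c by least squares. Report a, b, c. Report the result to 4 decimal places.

Compute the Gram sums: Σx^2·x^2 = 4050, Σx^2·x = 642, Σx^2 = 114, Σx·x = 114, Σx = 18, Σ1 = 5.
Moment sums: Σx^2·y = 4601, Σx·y = 749, Σy = 129.
So AᵀA·[a, b, c]ᵀ = Aᵀy: [[4050, 642, 114]; [642, 114, 18]; [114, 18, 5]]·[a, b, c]ᵀ = [4601, 749, 129]ᵀ.
Solving the 3×3 system (Gaussian elimination) gives a = 3281/3696, b = 5935/3696, c = -17/77.

a = 0.8877, b = 1.6058, c = -0.2208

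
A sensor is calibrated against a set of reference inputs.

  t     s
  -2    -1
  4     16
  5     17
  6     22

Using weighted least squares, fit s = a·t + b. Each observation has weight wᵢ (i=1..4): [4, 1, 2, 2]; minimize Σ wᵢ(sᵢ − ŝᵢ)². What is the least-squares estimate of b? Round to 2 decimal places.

b = 4.47

From the data, Σwᵢ·t·t = 154, Σwᵢ·t = 18, Σwᵢ·1 = 9.
For MᵀWs: Σwᵢ·t·s = 506, Σwᵢ·s = 90.
MᵀWM·[a, b]ᵀ = MᵀWs becomes [[154, 18]; [18, 9]]·[a, b]ᵀ = [506, 90]ᵀ.
Eliminating b: 9·(row 1) − 18·(row 2) gives 1062·a = 9·506 − 18·90 = 2934, so a = 163/59.
Then b = (90 − 18·(163/59))/9 = 264/59.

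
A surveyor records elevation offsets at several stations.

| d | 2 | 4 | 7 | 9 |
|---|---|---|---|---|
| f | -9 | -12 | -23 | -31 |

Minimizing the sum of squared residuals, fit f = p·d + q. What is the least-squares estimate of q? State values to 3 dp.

From the data, Σd·d = 150, Σd = 22, Σ1 = 4.
For Aᵀf: Σd·f = -506, Σf = -75.
Determinant 150·4 − 22² = 116.
p = ((-506)·4 − 22·(-75))/116 = -187/58; q = (150·(-75) − 22·(-506))/116 = -59/58.

q = -1.017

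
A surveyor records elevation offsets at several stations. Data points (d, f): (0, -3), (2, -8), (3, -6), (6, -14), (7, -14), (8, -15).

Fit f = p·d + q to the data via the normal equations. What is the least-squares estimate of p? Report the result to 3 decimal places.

Compute the Gram sums: Σd·d = 162, Σd = 26, Σ1 = 6.
Right-hand side: Σd·f = -336, Σf = -60.
So XᵀX·[p, q]ᵀ = Xᵀf: [[162, 26]; [26, 6]]·[p, q]ᵀ = [-336, -60]ᵀ.
Δ = 162·6 − 26² = 296.
p = ((-336)·6 − 26·(-60))/296 = -57/37; q = (162·(-60) − 26·(-336))/296 = -123/37.

p = -1.541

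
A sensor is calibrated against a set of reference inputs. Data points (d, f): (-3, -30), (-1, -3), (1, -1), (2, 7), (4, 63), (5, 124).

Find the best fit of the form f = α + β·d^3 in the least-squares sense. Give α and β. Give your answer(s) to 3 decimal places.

α = -1.969, β = 1.011

The normal system MᵀM·[α, β]ᵀ = Mᵀf is [[6, 170]; [170, 20516]]·[α, β]ᵀ = [160, 20400]ᵀ.
Δ = 6·20516 − 170² = 94196.
α = (160·20516 − 170·20400)/94196 = -46360/23549; β = (6·20400 − 170·160)/94196 = 23800/23549.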